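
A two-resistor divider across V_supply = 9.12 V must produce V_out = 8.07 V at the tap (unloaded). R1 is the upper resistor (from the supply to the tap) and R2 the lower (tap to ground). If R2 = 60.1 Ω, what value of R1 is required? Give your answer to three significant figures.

R1 ≈ 7.82 Ω

Required fraction k = V_out/V_supply = 0.8849.
So R1 = R2 · (V_supply/V_out − 1) = 60.1 × (9.12/8.07 − 1) = 60.1 × 0.1301 = 7.820 Ω.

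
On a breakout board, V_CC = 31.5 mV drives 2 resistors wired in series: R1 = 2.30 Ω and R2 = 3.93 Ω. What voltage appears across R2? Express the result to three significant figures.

Total series resistance ΣR = 2.30 + 3.93 = 6.230 Ω.
V = V_CC · R/ΣR = 31.5 × 0.6308 = 19.87 mV.

V ≈ 19.9 mV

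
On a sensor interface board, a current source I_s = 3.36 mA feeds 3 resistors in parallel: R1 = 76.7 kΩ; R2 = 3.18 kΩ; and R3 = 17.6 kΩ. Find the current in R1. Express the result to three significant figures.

I ≈ 0.114 mA

ΣG = 1/76.7 + 1/3.18 + 1/17.6 = 0.3843.
R1 takes the fraction G_k/ΣG = 0.01304/0.3843 = 0.03392, so I = 3.36 × 0.03392 = 0.1140 mA.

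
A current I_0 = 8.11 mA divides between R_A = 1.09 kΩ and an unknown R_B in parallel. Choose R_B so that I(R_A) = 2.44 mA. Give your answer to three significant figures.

R_B ≈ 0.469 kΩ

Two-branch current divider: I_A = I_0 · R_B/(R_A + R_B).
With f = 0.3009, R_B = R_A · f/(1−f) = 1.09 × 0.4303 = 0.4691 kΩ.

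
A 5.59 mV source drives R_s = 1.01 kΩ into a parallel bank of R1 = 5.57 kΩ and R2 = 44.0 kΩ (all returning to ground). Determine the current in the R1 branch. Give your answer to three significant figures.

Equivalent of the parallel group: R_p = 4.944 kΩ.
V_A = 5.59 × 4.944/5.954 = 4.642 mV.
Branch current I = V_A/R1 = 4.642/5.57 = 0.8334 µA.
(Equivalently: I_total = 0.9388 µA, then current-divider fraction G_k/ΣG = 0.8876.)

I ≈ 0.833 µA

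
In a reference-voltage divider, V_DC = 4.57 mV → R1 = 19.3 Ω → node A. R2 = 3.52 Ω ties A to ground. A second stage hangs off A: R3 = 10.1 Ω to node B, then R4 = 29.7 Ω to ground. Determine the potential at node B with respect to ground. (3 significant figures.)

Node A sees R2 in parallel with the series input of stage 2, R3 + R4 = 39.80 Ω.
R2 ‖ (R3+R4) = 3.234 Ω.
So V_A = 4.57 × 0.1435 = 0.6559 mV.
Then the unloaded second divider: V_B = V_A × R4/(R3+R4) = 0.6559 × 0.7462 = 0.4894 mV.

V_B ≈ 0.489 mV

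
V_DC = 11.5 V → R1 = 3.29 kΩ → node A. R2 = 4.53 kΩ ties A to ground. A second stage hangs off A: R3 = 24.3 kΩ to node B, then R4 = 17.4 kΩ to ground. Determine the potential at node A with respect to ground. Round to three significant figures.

The second stage (R3 + R4 = 41.70 kΩ) loads node A in parallel with R2.
Effective lower resistance at A: R2 ‖ 41.70 = 4.086 kΩ.
So V_A = 11.5 × 0.5540 = 6.371 V.

V_A ≈ 6.37 V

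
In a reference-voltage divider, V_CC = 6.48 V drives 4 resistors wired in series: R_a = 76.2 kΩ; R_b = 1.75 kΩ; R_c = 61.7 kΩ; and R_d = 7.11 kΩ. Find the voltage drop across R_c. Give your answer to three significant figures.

Series total: ΣR = 76.2 + 1.75 + 61.7 + 7.11 = 146.8 kΩ.
V = V_CC · R/ΣR = 6.48 × 0.4204 = 2.724 V.

V ≈ 2.72 V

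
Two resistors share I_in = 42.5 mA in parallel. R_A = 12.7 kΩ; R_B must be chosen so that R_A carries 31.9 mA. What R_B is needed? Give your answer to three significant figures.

R_B ≈ 38.2 kΩ

The fraction through R_A equals R_B/(R_A+R_B).
31.9/42.5 = R_B/(R_A + R_B) → R_B = R_A · (0.7506)/(1 − 0.7506) = 12.7 × 3.009 = 38.22 kΩ.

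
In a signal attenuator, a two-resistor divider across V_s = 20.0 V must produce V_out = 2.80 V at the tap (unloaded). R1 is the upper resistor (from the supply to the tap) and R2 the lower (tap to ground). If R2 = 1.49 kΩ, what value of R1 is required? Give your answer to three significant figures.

R1 ≈ 9.15 kΩ

The divider ratio is R2/(R1+R2) = 2.80/20.0 = 0.1400.
Rearranging, R1 = R2·(1−k)/k = 1.49 × 6.143 = 9.153 kΩ.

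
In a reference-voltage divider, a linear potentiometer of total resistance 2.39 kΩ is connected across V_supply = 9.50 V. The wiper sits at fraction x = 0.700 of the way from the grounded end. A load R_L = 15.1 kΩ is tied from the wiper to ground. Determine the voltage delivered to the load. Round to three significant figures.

V_out ≈ 6.44 V

Split the track: R_lower = x·R_p = 1.673 kΩ, R_upper = (1−x)·R_p = 0.7170 kΩ.
Lower segment in parallel with the load: 1.673 ‖ 15.1 = 1.506 kΩ.
V_out = 9.50 × 1.506/(0.7170 + 1.506) = 6.436 V.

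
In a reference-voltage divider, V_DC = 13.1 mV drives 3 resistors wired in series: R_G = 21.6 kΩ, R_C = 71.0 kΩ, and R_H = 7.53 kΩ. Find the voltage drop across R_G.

V ≈ 2.83 mV

ΣR = 21.6 + 71.0 + 7.53 = 100.1 kΩ.
By the voltage-divider rule, V = 13.1 × 21.60/100.1 = 2.826 mV.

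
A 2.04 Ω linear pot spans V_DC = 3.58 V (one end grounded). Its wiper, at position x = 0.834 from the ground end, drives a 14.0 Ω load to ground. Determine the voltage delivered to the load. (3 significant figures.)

V_out ≈ 2.93 V

Lower segment x·R_p = 1.701 Ω; upper segment (1−x)·R_p = 0.3386 Ω.
R_L loads the lower segment: effective lower R = 1.517 Ω.
Loaded-divider output: V_out = 3.58 × 0.8175 = 2.927 V.
(Unloaded: V_out = x·V_DC = 2.99 V.)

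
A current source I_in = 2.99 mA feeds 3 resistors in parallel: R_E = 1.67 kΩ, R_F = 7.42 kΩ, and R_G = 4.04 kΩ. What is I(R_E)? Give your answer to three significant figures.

I ≈ 1.82 mA

Total conductance ΣG = 1/1.67 + 1/7.42 + 1/4.04 = 0.9811 (units of 1/kΩ).
R_E takes the fraction G_k/ΣG = 0.5988/0.9811 = 0.6103, so I = 2.99 × 0.6103 = 1.825 mA.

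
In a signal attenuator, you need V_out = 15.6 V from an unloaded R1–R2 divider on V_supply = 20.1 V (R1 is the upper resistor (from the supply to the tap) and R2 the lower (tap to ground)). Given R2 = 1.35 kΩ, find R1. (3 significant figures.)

Required fraction k = V_out/V_supply = 0.7761.
R1 = R2·(1/k − 1) = 1.35 × 0.2885 = 0.3894 kΩ.

R1 ≈ 0.389 kΩ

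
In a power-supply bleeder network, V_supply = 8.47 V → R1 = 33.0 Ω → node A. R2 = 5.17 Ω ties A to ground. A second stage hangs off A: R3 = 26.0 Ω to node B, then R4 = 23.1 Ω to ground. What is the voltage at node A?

The second stage (R3 + R4 = 49.10 Ω) loads node A in parallel with R2.
Effective lower resistance at A: R2 ‖ 49.10 = 4.677 Ω.
So V_A = 8.47 × 0.1241 = 1.052 V.

V_A ≈ 1.05 V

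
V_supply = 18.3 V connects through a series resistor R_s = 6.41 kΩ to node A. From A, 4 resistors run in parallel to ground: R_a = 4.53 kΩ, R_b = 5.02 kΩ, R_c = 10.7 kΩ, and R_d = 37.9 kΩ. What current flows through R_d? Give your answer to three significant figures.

Parallel bank: R_p = 1/(1/4.53 + 1/5.02 + 1/10.7 + 1/37.9) = 1.853 kΩ.
Node voltage V_A = V_supply · R_p/(R_s + R_p) = 18.3 × 0.2242 = 4.103 V.
I(R_d) = V_A / R_d = 4.103/37.9 = 0.1083 mA.

I ≈ 0.108 mA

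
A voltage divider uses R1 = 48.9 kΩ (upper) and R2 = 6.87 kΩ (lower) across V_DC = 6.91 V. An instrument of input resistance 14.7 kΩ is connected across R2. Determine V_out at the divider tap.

V_out ≈ 0.604 V

R2 ‖ R_L = (6.87 × 14.7)/(6.87 + 14.7) = 4.682 kΩ.
Voltage divider with the loaded lower leg: V_out = 6.91 × 4.682/(48.9 + 4.682) = 6.91 × 0.08738 = 0.6038 V.
(Unloaded it would be 0.851 V; the load pulls it down.)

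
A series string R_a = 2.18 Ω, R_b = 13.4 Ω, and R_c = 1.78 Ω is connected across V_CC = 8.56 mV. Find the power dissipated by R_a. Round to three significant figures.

Series current I = V_CC/ΣR = 8.56/17.36 = 0.4931 mA.
V(R_a) = I·R = 1.075 mV; P = V·I = 1.075 × 0.4931 = 0.5300 µW.

P ≈ 0.530 µW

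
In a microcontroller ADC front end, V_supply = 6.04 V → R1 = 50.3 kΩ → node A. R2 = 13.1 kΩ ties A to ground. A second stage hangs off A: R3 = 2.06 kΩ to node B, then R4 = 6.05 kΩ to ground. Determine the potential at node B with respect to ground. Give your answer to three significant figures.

V_B ≈ 0.408 V

The second stage (R3 + R4 = 8.110 kΩ) loads node A in parallel with R2.
R2 ‖ (R3+R4) = 5.009 kΩ.
V_A = 6.04 × 5.009/(50.3 + 5.009) = 0.5470 V.
Then the unloaded second divider: V_B = V_A × R4/(R3+R4) = 0.5470 × 0.7460 = 0.4081 V.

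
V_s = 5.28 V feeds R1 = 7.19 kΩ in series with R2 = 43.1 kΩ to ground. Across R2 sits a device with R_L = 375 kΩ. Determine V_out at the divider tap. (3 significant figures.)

The load sits in parallel with R2, giving an effective lower resistance R2' = R2·R_L/(R2+R_L) = 38.66 kΩ.
Voltage divider with the loaded lower leg: V_out = 5.28 × 38.66/(7.19 + 38.66) = 5.28 × 0.8432 = 4.452 V.

V_out ≈ 4.45 V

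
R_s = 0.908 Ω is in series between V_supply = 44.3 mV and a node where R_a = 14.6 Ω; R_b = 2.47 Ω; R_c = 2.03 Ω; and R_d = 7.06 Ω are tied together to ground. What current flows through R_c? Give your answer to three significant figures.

Equivalent of the parallel group: R_p = 0.9028 Ω.
Node voltage V_A = V_supply · R_p/(R_s + R_p) = 44.3 × 0.4986 = 22.09 mV.
I(R_c) = V_A / R_c = 22.09/2.03 = 10.88 mA.

I ≈ 10.9 mA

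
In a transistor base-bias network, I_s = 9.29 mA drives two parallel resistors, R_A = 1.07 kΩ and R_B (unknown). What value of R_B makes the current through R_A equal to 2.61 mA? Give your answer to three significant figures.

R_B ≈ 0.418 kΩ

The fraction through R_A equals R_B/(R_A+R_B).
2.61/9.29 = R_B/(R_A + R_B) → R_B = R_A · (0.2809)/(1 − 0.2809) = 1.07 × 0.3907 = 0.4181 kΩ.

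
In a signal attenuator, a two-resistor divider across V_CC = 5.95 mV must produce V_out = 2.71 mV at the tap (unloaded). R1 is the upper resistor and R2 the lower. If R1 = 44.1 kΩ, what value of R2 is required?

R2 ≈ 36.9 kΩ

V_out/V_CC = R2/(R1+R2) = 0.4555.
Rearranging, R2 = R1·k/(1−k) = 44.1 × 0.8364 = 36.89 kΩ.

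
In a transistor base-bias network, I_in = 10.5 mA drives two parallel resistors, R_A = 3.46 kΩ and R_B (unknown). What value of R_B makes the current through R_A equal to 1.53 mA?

R_B ≈ 0.590 kΩ

In a two-way split, I_A/I_in = R_B/(R_A + R_B).
1.53/10.5 = R_B/(R_A + R_B) → R_B = R_A · (0.1457)/(1 − 0.1457) = 3.46 × 0.1706 = 0.5902 kΩ.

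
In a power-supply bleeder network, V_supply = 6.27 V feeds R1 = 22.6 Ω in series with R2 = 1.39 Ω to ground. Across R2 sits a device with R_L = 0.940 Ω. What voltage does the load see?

R2 ‖ R_L = (1.39 × 0.940)/(1.39 + 0.940) = 0.5608 Ω.
Now apply the divider: V_out = 6.27 × 0.02421 = 0.1518 V.

V_out ≈ 0.152 V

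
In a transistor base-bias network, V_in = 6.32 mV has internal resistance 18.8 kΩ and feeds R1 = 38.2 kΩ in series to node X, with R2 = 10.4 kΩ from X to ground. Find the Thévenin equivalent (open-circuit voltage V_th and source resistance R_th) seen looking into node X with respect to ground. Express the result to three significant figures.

V_th ≈ 0.975 mV, R_th ≈ 8.80 kΩ

R1' = 18.8 + 38.2 = 57.00 kΩ (source resistance + R1).
With X open, the divider is unloaded: V_th = 6.32 × 10.4/67.40 = 0.9752 mV.
Zeroing V_in shorts the top of R1' to ground, so R_th = R1' ‖ R2 = 8.795 kΩ.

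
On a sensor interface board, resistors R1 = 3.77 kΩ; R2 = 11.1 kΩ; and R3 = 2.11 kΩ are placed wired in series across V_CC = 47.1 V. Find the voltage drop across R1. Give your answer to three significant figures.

Total series resistance ΣR = 3.77 + 11.1 + 2.11 = 16.98 kΩ.
V = V_CC · R/ΣR = 47.1 × 0.2220 = 10.46 V.

V ≈ 10.5 V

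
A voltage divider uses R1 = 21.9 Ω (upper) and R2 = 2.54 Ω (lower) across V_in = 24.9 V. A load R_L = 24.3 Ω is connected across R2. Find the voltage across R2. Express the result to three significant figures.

The load sits in parallel with R2, giving an effective lower resistance R2' = R2·R_L/(R2+R_L) = 2.300 Ω.
Then V_out = V_in · R2'/(R1 + R2') = 24.9 × 2.300/24.20 = 2.366 V.
(Unloaded it would be 2.59 V; the load pulls it down.)

V_out ≈ 2.37 V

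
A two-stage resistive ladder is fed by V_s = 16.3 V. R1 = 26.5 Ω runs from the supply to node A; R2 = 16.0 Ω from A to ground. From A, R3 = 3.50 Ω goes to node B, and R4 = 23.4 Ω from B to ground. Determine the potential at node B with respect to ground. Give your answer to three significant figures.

V_B ≈ 3.89 V

The second stage (R3 + R4 = 26.90 Ω) loads node A in parallel with R2.
R2 ‖ (R3+R4) = 10.03 Ω.
So V_A = 16.3 × 0.2746 = 4.476 V.
Then the unloaded second divider: V_B = V_A × R4/(R3+R4) = 4.476 × 0.8699 = 3.894 V.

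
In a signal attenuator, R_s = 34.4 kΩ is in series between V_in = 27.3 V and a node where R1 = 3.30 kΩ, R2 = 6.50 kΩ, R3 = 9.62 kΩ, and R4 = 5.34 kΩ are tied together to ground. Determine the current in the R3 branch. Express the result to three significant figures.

I ≈ 0.106 mA

Combine the parallel branches: R_p = (1/3.30 + 1/6.50 + 1/9.62 + 1/5.34)⁻¹ = 1.337 kΩ.
V_A = 27.3 × 1.337/35.74 = 1.021 V.
Branch current I = V_A/R3 = 1.021/9.62 = 0.1061 mA.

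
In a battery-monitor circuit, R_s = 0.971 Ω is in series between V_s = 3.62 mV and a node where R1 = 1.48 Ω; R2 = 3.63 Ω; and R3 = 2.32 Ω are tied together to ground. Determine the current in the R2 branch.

Equivalent of the parallel group: R_p = 0.7235 Ω.
V_A = 3.62 × 0.7235/1.694 = 1.546 mV.
I(R2) = V_A / R2 = 1.546/3.63 = 0.4258 mA.
(Check via current divider: I_total = 2.136 mA; share G_k/ΣG = 0.1993 → same result.)

I ≈ 0.426 mA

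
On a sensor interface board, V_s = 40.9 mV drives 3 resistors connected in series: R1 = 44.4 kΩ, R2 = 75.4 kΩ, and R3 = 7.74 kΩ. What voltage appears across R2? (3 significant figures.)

V ≈ 24.2 mV

ΣR = 44.4 + 75.4 + 7.74 = 127.5 kΩ.
Voltage divider: V = V_s · (75.40 / 127.5) = 40.9 × 0.5912 = 24.18 mV.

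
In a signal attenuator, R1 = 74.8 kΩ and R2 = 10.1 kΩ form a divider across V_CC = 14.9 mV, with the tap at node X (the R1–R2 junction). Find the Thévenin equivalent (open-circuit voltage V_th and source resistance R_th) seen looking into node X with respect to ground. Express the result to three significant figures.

V_th ≈ 1.77 mV, R_th ≈ 8.90 kΩ

V_th is the unloaded tap voltage: V_CC · R2/(R1+R2) = 14.9 × 0.1190 = 1.773 mV.
Looking into X with the source shorted: R_th = R1·R2/(R1+R2) = 74.80 × 10.1/84.90 = 8.898 kΩ.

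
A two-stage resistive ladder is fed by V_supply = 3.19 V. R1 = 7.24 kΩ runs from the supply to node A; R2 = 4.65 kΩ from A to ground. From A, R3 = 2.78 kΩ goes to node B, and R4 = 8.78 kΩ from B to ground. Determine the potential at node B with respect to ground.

Node A sees R2 in parallel with the series input of stage 2, R3 + R4 = 11.56 kΩ.
R2 ‖ (R3+R4) = 3.316 kΩ.
So V_A = 3.19 × 0.3141 = 1.002 V.
Stage 2 is unloaded, so V_B = V_A · R4/(R3+R4) = 1.002 × 8.78/11.56 = 0.7611 V.

V_B ≈ 0.761 V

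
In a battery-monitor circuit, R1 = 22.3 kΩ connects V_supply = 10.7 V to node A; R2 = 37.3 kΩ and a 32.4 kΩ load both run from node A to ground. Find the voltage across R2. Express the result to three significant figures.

The load sits in parallel with R2, giving an effective lower resistance R2' = R2·R_L/(R2+R_L) = 17.34 kΩ.
Then V_out = V_supply · R2'/(R1 + R2') = 10.7 × 17.34/39.64 = 4.680 V.
(Unloaded it would be 6.70 V; the load pulls it down.)

V_out ≈ 4.68 V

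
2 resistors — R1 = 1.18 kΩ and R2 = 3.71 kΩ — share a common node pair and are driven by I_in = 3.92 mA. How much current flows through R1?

For two parallel branches, I_k = I_in · (other R)/(sum of R).
I(R1) = 3.92 × 3.71/(1.18 + 3.71) = 3.92 × 0.7587 = 2.974 mA.

I ≈ 2.97 mA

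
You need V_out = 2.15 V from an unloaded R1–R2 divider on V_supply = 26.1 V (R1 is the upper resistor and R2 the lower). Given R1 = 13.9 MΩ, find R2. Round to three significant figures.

R2 ≈ 1.25 MΩ

The divider ratio is R2/(R1+R2) = 2.15/26.1 = 0.08238.
R2 = R1 · 0.08238/(1 − 0.08238) = 1.248 MΩ.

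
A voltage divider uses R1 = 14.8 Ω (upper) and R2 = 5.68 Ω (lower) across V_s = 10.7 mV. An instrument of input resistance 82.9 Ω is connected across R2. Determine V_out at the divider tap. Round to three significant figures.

First combine the lower leg with the load: R2 ‖ R_L = 5.316 Ω.
Then V_out = V_s · R2'/(R1 + R2') = 10.7 × 5.316/20.12 = 2.828 mV.

V_out ≈ 2.83 mV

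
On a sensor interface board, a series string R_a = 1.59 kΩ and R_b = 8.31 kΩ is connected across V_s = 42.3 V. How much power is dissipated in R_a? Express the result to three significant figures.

P ≈ 29.0 mW

ΣR = 9.900 kΩ → I = 42.3/9.900 = 4.273 mA.
P = I²R = 18.26 × 1.59 = 29.03 mW.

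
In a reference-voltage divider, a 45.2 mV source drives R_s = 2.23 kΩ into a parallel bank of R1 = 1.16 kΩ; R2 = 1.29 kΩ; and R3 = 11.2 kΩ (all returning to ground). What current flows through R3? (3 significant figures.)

I ≈ 0.832 µA

Equivalent of the parallel group: R_p = 0.5792 kΩ.
Node voltage V_A = V_DC · R_p/(R_s + R_p) = 45.2 × 0.2062 = 9.319 mV.
I(R3) = V_A / R3 = 9.319/11.2 = 0.8321 µA.
(Equivalently: I_total = 16.09 µA, then current-divider fraction G_k/ΣG = 0.05171.)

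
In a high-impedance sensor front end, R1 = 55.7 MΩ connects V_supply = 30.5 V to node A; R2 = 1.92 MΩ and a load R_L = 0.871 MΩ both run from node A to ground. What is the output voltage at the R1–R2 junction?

First combine the lower leg with the load: R2 ‖ R_L = 0.5992 MΩ.
Voltage divider with the loaded lower leg: V_out = 30.5 × 0.5992/(55.7 + 0.5992) = 30.5 × 0.01064 = 0.3246 V.

V_out ≈ 0.325 V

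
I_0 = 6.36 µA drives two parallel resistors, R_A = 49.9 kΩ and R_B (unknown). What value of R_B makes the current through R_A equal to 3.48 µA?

R_B ≈ 60.3 kΩ

Two-branch current divider: I_A = I_0 · R_B/(R_A + R_B).
3.48/6.36 = R_B/(R_A + R_B) → R_B = R_A · (0.5472)/(1 − 0.5472) = 49.9 × 1.208 = 60.30 kΩ.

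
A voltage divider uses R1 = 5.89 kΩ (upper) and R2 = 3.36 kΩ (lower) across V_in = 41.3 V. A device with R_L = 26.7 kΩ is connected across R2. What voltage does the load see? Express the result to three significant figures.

First combine the lower leg with the load: R2 ‖ R_L = 2.984 kΩ.
Then V_out = V_in · R2'/(R1 + R2') = 41.3 × 2.984/8.874 = 13.89 V.
(Unloaded it would be 15.0 V; the load pulls it down.)

V_out ≈ 13.9 V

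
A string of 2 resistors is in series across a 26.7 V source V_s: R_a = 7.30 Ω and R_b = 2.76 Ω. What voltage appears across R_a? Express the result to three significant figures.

ΣR = 7.30 + 2.76 = 10.06 Ω.
Voltage divider: V = V_s · (7.300 / 10.06) = 26.7 × 0.7256 = 19.37 V.

V ≈ 19.4 V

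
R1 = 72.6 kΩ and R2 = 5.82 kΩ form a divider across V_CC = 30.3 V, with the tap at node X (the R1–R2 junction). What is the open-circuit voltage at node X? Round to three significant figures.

V_th ≈ 2.25 V

Open-circuit (no load on X): V_th = V_CC · R2/(R1 + R2) = 30.3 × 5.82/(72.60 + 5.82) = 2.249 V.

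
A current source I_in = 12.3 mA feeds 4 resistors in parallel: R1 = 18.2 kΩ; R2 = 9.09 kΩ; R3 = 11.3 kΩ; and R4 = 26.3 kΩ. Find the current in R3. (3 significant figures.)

I ≈ 3.73 mA

ΣG = 1/18.2 + 1/9.09 + 1/11.3 + 1/26.3 = 0.2915.
Current divider: I(R3) = I_in · G_k/ΣG = 12.3 × (0.08850/0.2915) = 12.3 × 0.3036 = 3.734 mA.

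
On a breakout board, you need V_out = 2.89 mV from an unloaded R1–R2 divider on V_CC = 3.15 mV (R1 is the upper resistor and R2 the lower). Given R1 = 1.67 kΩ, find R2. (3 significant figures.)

R2 ≈ 18.6 kΩ

Required fraction k = V_out/V_CC = 0.9175.
Rearranging, R2 = R1·k/(1−k) = 1.67 × 11.12 = 18.56 kΩ.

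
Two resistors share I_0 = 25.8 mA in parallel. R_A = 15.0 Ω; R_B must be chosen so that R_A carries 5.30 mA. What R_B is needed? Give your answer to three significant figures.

The fraction through R_A equals R_B/(R_A+R_B).
With f = 0.2054, R_B = R_A · f/(1−f) = 15.0 × 0.2585 = 3.878 Ω.

R_B ≈ 3.88 Ω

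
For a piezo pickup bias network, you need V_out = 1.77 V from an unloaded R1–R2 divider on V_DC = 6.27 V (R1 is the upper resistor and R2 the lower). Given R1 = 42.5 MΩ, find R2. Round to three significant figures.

V_out/V_DC = R2/(R1+R2) = 0.2823.
Rearranging, R2 = R1·k/(1−k) = 42.5 × 0.3933 = 16.72 MΩ.

R2 ≈ 16.7 MΩ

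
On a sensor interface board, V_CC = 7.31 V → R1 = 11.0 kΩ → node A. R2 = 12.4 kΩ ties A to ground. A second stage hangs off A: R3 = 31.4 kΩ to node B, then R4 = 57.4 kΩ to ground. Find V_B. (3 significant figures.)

Node A sees R2 in parallel with the series input of stage 2, R3 + R4 = 88.80 kΩ.
R2 ‖ (R3+R4) = 10.88 kΩ.
So V_A = 7.31 × 0.4973 = 3.635 V.
Stage 2 is unloaded, so V_B = V_A · R4/(R3+R4) = 3.635 × 57.4/88.80 = 2.350 V.

V_B ≈ 2.35 V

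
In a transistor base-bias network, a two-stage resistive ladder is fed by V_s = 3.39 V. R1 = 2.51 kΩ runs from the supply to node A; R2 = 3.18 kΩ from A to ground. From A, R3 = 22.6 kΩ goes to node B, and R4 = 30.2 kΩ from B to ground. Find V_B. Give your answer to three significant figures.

Looking into the second stage from A: R3 + R4 = 52.80 kΩ appears in parallel with R2.
Effective lower resistance at A: R2 ‖ 52.80 = 2.999 kΩ.
First divider: V_A = V_s · 2.999/(2.51 + 2.999) = 1.846 V.
Then the unloaded second divider: V_B = V_A × R4/(R3+R4) = 1.846 × 0.5720 = 1.056 V.

V_B ≈ 1.06 V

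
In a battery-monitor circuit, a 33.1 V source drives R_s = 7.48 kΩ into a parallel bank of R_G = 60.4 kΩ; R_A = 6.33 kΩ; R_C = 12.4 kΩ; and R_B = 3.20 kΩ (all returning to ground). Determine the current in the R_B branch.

I ≈ 1.97 mA

Parallel bank: R_p = 1/(1/60.4 + 1/6.33 + 1/12.4 + 1/3.20) = 1.762 kΩ.
V_A by voltage divider: V_A = 33.1 × 1.762/(7.48 + 1.762) = 6.309 V.
I(R_B) = V_A / R_B = 6.309/3.20 = 1.972 mA.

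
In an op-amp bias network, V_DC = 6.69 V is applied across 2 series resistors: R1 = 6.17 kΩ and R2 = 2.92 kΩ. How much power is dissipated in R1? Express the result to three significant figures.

The common current is I = 6.69/9.090 = 0.7360 mA.
V(R1) = I·R = 4.541 V; P = V·I = 4.541 × 0.7360 = 3.342 mW.

P ≈ 3.34 mW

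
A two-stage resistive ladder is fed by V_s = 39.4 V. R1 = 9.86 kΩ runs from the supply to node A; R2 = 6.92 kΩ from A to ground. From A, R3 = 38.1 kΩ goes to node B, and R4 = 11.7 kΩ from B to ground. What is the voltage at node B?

V_B ≈ 3.53 V

Looking into the second stage from A: R3 + R4 = 49.80 kΩ appears in parallel with R2.
Effective lower resistance at A: R2 ‖ 49.80 = 6.076 kΩ.
V_A = 39.4 × 6.076/(9.86 + 6.076) = 15.02 V.
Stage 2 is unloaded, so V_B = V_A · R4/(R3+R4) = 15.02 × 11.7/49.80 = 3.529 V.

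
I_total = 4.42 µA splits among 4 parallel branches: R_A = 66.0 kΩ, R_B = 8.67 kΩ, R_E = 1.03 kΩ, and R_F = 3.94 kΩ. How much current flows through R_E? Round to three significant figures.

Conductances: ΣG = 1/66.0 + 1/8.67 + 1/1.03 + 1/3.94 = 1.355 (1/kΩ).
By the current-divider rule, I = I_total · G_k/ΣG = 4.42 × 0.7164 = 3.167 µA.

I ≈ 3.17 µA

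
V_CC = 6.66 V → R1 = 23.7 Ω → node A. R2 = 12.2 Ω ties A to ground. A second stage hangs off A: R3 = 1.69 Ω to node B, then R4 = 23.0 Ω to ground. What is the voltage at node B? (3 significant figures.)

Node A sees R2 in parallel with the series input of stage 2, R3 + R4 = 24.69 Ω.
Effective lower resistance at A: R2 ‖ 24.69 = 8.165 Ω.
First divider: V_A = V_CC · 8.165/(23.7 + 8.165) = 1.707 V.
V_B = V_A × 0.9316 = 1.590 V.

V_B ≈ 1.59 V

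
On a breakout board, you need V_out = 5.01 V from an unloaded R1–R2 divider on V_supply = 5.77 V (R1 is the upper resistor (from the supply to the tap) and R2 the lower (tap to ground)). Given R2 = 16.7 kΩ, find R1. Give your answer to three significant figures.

The divider ratio is R2/(R1+R2) = 5.01/5.77 = 0.8683.
R1 = R2·(1/k − 1) = 16.7 × 0.1517 = 2.533 kΩ.

R1 ≈ 2.53 kΩ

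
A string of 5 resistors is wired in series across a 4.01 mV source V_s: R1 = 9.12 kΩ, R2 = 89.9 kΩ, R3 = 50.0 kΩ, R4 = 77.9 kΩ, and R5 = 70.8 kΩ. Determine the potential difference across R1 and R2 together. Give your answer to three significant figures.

V ≈ 1.33 mV

Series total: ΣR = 9.12 + 89.9 + 50.0 + 77.9 + 70.8 = 297.7 kΩ.
R_{R1..R2} = 9.12 + 89.9 = 99.02 kΩ.
V = V_s · R/ΣR = 4.01 × 0.3326 = 1.334 mV.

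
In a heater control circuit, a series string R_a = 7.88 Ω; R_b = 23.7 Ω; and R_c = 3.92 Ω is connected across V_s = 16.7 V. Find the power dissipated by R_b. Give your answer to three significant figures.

ΣR = 35.50 Ω → I = 16.7/35.50 = 0.4704 A.
P = I²R = 0.2213 × 23.7 = 5.245 W.

P ≈ 5.24 W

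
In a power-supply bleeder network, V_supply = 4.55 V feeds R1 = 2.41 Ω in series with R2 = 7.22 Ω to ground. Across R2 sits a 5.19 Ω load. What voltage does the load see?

V_out ≈ 2.53 V

First combine the lower leg with the load: R2 ‖ R_L = 3.019 Ω.
Now apply the divider: V_out = 4.55 × 0.5561 = 2.530 V.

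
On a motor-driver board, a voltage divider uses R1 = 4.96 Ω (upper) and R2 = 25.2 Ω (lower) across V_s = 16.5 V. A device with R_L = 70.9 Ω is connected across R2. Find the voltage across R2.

First combine the lower leg with the load: R2 ‖ R_L = 18.59 Ω.
Now apply the divider: V_out = 16.5 × 0.7894 = 13.03 V.

V_out ≈ 13.0 V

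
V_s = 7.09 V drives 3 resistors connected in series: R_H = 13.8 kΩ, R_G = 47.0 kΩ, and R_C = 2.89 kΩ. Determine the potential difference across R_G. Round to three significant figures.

Total series resistance ΣR = 13.8 + 47.0 + 2.89 = 63.69 kΩ.
By the voltage-divider rule, V = 7.09 × 47.00/63.69 = 5.232 V.

V ≈ 5.23 V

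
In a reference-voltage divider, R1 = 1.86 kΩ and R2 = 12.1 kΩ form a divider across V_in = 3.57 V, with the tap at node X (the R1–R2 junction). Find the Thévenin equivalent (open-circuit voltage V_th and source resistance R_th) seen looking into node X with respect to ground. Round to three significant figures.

V_th is the unloaded tap voltage: V_in · R2/(R1+R2) = 3.57 × 0.8668 = 3.094 V.
Zeroing V_in shorts the top of R1 to ground, so R_th = R1 ‖ R2 = 1.612 kΩ.

V_th ≈ 3.09 V, R_th ≈ 1.61 kΩ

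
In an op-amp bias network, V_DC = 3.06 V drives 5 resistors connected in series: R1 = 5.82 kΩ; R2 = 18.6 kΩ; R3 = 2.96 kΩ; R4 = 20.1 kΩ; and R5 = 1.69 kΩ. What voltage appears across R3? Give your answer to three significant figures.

Series total: ΣR = 5.82 + 18.6 + 2.96 + 20.1 + 1.69 = 49.17 kΩ.
Voltage divider: V = V_DC · (2.960 / 49.17) = 3.06 × 0.06020 = 0.1842 V.

V ≈ 0.184 V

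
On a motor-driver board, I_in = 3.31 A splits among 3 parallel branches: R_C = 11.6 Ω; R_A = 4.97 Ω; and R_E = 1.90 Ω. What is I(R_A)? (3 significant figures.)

Total conductance ΣG = 1/11.6 + 1/4.97 + 1/1.90 = 0.8137 (units of 1/Ω).
Current divider: I(R_A) = I_in · G_k/ΣG = 3.31 × (0.2012/0.8137) = 3.31 × 0.2473 = 0.8184 A.

I ≈ 0.818 A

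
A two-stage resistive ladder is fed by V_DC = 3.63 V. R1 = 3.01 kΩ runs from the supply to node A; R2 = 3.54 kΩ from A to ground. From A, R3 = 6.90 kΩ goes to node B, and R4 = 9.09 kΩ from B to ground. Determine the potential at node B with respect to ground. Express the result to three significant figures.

V_B ≈ 1.01 V

Node A sees R2 in parallel with the series input of stage 2, R3 + R4 = 15.99 kΩ.
R2 ‖ (R3+R4) = 2.898 kΩ.
First divider: V_A = V_DC · 2.898/(3.01 + 2.898) = 1.781 V.
Then the unloaded second divider: V_B = V_A × R4/(R3+R4) = 1.781 × 0.5685 = 1.012 V.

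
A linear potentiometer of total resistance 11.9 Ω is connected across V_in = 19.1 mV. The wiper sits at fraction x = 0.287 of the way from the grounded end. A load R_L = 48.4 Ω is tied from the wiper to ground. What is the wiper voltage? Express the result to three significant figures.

Split the track: R_lower = x·R_p = 3.415 Ω, R_upper = (1−x)·R_p = 8.485 Ω.
Lower segment in parallel with the load: 3.415 ‖ 48.4 = 3.190 Ω.
Then V_out = V_in · 3.190/(8.485 + 3.190) = 5.219 mV.
(Unloaded: V_out = x·V_in = 5.48 mV.)

V_out ≈ 5.22 mV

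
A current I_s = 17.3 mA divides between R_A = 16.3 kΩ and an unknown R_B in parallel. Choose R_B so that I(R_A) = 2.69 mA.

In a two-way split, I_A/I_s = R_B/(R_A + R_B).
With f = 0.1555, R_B = R_A · f/(1−f) = 16.3 × 0.1841 = 3.001 kΩ.

R_B ≈ 3.00 kΩ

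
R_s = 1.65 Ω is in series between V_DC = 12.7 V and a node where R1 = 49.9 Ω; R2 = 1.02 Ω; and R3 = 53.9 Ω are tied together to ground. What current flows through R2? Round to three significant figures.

Equivalent of the parallel group: R_p = 0.9814 Ω.
Node voltage V_A = V_DC · R_p/(R_s + R_p) = 12.7 × 0.3729 = 4.736 V.
Branch current I = V_A/R2 = 4.736/1.02 = 4.644 A.

I ≈ 4.64 A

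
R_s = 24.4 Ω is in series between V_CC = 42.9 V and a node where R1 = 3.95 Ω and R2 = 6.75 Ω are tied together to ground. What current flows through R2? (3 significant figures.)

Parallel bank: R_p = 1/(1/3.95 + 1/6.75) = 2.492 Ω.
Node voltage V_A = V_CC · R_p/(R_s + R_p) = 42.9 × 0.09266 = 3.975 V.
Branch current I = V_A/R2 = 3.975/6.75 = 0.5889 A.
(Equivalently: I_total = 1.595 A, then current-divider fraction G_k/ΣG = 0.3692.)

I ≈ 0.589 A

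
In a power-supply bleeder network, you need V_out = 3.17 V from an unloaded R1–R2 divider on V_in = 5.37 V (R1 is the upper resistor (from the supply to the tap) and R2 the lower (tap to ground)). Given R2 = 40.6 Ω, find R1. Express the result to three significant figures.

R1 ≈ 28.2 Ω

V_out/V_in = R2/(R1+R2) = 0.5903.
Rearranging, R1 = R2·(1−k)/k = 40.6 × 0.6940 = 28.18 Ω.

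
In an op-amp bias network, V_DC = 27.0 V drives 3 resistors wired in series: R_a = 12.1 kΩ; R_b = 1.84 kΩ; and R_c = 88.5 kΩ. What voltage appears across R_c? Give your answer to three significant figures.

V ≈ 23.3 V

Series total: ΣR = 12.1 + 1.84 + 88.5 = 102.4 kΩ.
By the voltage-divider rule, V = 27.0 × 88.50/102.4 = 23.33 V.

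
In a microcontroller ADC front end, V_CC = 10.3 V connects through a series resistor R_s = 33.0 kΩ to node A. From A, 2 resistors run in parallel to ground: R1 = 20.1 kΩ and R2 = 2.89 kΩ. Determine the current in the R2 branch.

I ≈ 0.253 mA

Parallel bank: R_p = 1/(1/20.1 + 1/2.89) = 2.527 kΩ.
V_A by voltage divider: V_A = 10.3 × 2.527/(33.0 + 2.527) = 0.7325 V.
I(R2) = V_A / R2 = 0.7325/2.89 = 0.2535 mA.
(Equivalently: I_total = 0.2899 mA, then current-divider fraction G_k/ΣG = 0.8743.)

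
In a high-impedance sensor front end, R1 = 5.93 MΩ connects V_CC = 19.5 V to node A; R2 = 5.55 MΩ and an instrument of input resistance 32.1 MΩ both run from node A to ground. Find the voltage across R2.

R2 ‖ R_L = (5.55 × 32.1)/(5.55 + 32.1) = 4.732 MΩ.
Voltage divider with the loaded lower leg: V_out = 19.5 × 4.732/(5.93 + 4.732) = 19.5 × 0.4438 = 8.654 V.
(Unloaded it would be 9.43 V; the load pulls it down.)

V_out ≈ 8.65 V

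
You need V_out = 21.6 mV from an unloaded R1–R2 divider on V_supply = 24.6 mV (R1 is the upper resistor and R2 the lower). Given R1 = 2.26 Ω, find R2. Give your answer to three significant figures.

R2 ≈ 16.3 Ω

Required fraction k = V_out/V_supply = 0.8780.
R2 = R1 · 0.8780/(1 − 0.8780) = 16.27 Ω.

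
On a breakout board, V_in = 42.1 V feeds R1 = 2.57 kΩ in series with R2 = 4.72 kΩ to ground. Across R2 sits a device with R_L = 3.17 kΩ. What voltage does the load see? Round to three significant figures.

First combine the lower leg with the load: R2 ‖ R_L = 1.896 kΩ.
Now apply the divider: V_out = 42.1 × 0.4246 = 17.88 V.

V_out ≈ 17.9 V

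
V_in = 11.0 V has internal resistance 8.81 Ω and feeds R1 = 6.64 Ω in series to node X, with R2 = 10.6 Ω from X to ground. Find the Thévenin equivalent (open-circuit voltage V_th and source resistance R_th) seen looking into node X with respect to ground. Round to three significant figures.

V_th ≈ 4.48 V, R_th ≈ 6.29 Ω

R1' = 8.81 + 6.64 = 15.45 Ω (source resistance + R1).
V_th is the unloaded tap voltage: V_in · R2/(R1'+R2) = 11.0 × 0.4069 = 4.476 V.
Zeroing V_in shorts the top of R1' to ground, so R_th = R1' ‖ R2 = 6.287 Ω.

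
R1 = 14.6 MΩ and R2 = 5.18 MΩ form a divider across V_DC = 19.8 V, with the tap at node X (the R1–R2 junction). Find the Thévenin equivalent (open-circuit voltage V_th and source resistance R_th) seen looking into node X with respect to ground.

V_th ≈ 5.19 V, R_th ≈ 3.82 MΩ

With X open, the divider is unloaded: V_th = 19.8 × 5.18/19.78 = 5.185 V.
Zeroing V_DC shorts the top of R1 to ground, so R_th = R1 ‖ R2 = 3.823 MΩ.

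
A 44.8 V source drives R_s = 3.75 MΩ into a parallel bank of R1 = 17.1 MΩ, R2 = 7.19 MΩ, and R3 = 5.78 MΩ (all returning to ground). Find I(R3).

Combine the parallel branches: R_p = (1/17.1 + 1/7.19 + 1/5.78)⁻¹ = 2.699 MΩ.
Node voltage V_A = V_s · R_p/(R_s + R_p) = 44.8 × 0.4185 = 18.75 V.
Branch current I = V_A/R3 = 18.75/5.78 = 3.244 µA.
(Equivalently: I_total = 6.947 µA, then current-divider fraction G_k/ΣG = 0.4669.)

I ≈ 3.24 µA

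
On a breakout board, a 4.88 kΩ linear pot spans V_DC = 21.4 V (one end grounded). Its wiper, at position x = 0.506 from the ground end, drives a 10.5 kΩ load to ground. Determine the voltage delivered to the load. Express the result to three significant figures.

V_out ≈ 9.70 V

The pot divides into 2.411 kΩ above the wiper and 2.469 kΩ below.
(x·R_p) ‖ R_L = 1.999 kΩ.
V_out = 21.4 × 1.999/(2.411 + 1.999) = 9.701 V.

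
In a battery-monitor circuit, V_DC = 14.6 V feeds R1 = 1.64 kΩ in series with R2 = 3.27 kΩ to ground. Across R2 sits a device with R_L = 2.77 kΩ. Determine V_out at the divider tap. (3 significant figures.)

V_out ≈ 6.97 V

The load sits in parallel with R2, giving an effective lower resistance R2' = R2·R_L/(R2+R_L) = 1.500 kΩ.
Then V_out = V_DC · R2'/(R1 + R2') = 14.6 × 1.500/3.140 = 6.974 V.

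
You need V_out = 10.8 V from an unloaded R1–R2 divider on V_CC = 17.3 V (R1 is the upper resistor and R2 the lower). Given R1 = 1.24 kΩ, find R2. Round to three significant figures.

The divider ratio is R2/(R1+R2) = 10.8/17.3 = 0.6243.
So R2 = R1 · V_out/(V_CC − V_out) = 1.24 × 10.8/(17.3 − 10.8) = 1.24 × 1.662 = 2.060 kΩ.

R2 ≈ 2.06 kΩ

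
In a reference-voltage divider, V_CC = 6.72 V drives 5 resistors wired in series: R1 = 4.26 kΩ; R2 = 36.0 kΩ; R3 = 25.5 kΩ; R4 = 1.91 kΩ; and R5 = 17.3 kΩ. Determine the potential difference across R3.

Total series resistance ΣR = 4.26 + 36.0 + 25.5 + 1.91 + 17.3 = 84.97 kΩ.
Voltage divider: V = V_CC · (25.50 / 84.97) = 6.72 × 0.3001 = 2.017 V.

V ≈ 2.02 V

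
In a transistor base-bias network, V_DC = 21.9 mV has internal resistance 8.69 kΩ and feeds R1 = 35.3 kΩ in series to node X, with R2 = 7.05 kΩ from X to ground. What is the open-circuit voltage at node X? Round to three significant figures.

V_th ≈ 3.02 mV

R1' = 8.69 + 35.3 = 43.99 kΩ (source resistance + R1).
With X open, the divider is unloaded: V_th = 21.9 × 7.05/51.04 = 3.025 mV.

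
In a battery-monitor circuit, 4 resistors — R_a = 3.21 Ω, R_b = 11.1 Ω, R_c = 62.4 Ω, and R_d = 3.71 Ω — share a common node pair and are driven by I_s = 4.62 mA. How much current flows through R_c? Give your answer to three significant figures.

I ≈ 0.108 mA

ΣG = 1/3.21 + 1/11.1 + 1/62.4 + 1/3.71 = 0.6872.
R_c takes the fraction G_k/ΣG = 0.01603/0.6872 = 0.02332, so I = 4.62 × 0.02332 = 0.1077 mA.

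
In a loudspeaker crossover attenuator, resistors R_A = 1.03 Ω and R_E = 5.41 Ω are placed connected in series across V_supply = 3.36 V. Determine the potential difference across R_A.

V ≈ 0.537 V

Series total: ΣR = 1.03 + 5.41 = 6.440 Ω.
By the voltage-divider rule, V = 3.36 × 1.030/6.440 = 0.5374 V.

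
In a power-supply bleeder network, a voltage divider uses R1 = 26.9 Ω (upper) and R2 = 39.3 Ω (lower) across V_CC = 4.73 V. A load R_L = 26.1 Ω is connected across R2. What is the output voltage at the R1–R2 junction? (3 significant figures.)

V_out ≈ 1.74 V

First combine the lower leg with the load: R2 ‖ R_L = 15.68 Ω.
Now apply the divider: V_out = 4.73 × 0.3683 = 1.742 V.
(Unloaded it would be 2.81 V; the load pulls it down.)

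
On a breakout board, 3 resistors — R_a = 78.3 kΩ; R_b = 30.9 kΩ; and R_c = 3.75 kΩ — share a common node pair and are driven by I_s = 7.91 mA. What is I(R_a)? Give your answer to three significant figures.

I ≈ 0.324 mA

Total conductance ΣG = 1/78.3 + 1/30.9 + 1/3.75 = 0.3118 (units of 1/kΩ).
By the current-divider rule, I = I_s · G_k/ΣG = 7.91 × 0.04096 = 0.3240 mA.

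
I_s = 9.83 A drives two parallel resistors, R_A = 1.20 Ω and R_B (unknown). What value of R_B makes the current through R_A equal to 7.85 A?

R_B ≈ 4.76 Ω

The fraction through R_A equals R_B/(R_A+R_B).
7.85/9.83 = R_B/(R_A + R_B) → R_B = R_A · (0.7986)/(1 − 0.7986) = 1.20 × 3.965 = 4.758 Ω.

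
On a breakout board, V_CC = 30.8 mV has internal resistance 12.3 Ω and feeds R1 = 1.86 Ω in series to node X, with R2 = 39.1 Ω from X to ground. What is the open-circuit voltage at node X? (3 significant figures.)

R1' = 12.3 + 1.86 = 14.16 Ω (source resistance + R1).
V_th is the unloaded tap voltage: V_CC · R2/(R1'+R2) = 30.8 × 0.7341 = 22.61 mV.

V_th ≈ 22.6 mV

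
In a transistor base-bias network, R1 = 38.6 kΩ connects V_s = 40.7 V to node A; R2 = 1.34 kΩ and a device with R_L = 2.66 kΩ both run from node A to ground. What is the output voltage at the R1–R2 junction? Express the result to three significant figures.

The load sits in parallel with R2, giving an effective lower resistance R2' = R2·R_L/(R2+R_L) = 0.8911 kΩ.
Voltage divider with the loaded lower leg: V_out = 40.7 × 0.8911/(38.6 + 0.8911) = 40.7 × 0.02256 = 0.9184 V.

V_out ≈ 0.918 V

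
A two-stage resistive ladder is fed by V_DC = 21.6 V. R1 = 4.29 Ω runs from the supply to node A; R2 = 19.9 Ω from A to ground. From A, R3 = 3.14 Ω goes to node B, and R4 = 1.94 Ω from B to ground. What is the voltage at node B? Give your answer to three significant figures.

The second stage (R3 + R4 = 5.080 Ω) loads node A in parallel with R2.
R2 ‖ (R3+R4) = 4.047 Ω.
First divider: V_A = V_DC · 4.047/(4.29 + 4.047) = 10.49 V.
Then the unloaded second divider: V_B = V_A × R4/(R3+R4) = 10.49 × 0.3819 = 4.004 V.

V_B ≈ 4.00 V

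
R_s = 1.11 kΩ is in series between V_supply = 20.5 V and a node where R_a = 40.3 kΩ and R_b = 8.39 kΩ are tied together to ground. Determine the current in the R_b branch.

I ≈ 2.11 mA

Equivalent of the parallel group: R_p = 6.944 kΩ.
Node voltage V_A = V_supply · R_p/(R_s + R_p) = 20.5 × 0.8622 = 17.67 V.
Branch current I = V_A/R_b = 17.67/8.39 = 2.107 mA.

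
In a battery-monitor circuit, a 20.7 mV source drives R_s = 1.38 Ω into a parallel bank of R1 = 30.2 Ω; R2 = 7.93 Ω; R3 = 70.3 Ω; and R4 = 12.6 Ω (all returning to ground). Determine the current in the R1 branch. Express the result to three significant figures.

I ≈ 0.508 mA

Parallel bank: R_p = 1/(1/30.2 + 1/7.93 + 1/70.3 + 1/12.6) = 3.956 Ω.
V_A by voltage divider: V_A = 20.7 × 3.956/(1.38 + 3.956) = 15.35 mV.
Branch current I = V_A/R1 = 15.35/30.2 = 0.5082 mA.
(Equivalently: I_total = 3.880 mA, then current-divider fraction G_k/ΣG = 0.1310.)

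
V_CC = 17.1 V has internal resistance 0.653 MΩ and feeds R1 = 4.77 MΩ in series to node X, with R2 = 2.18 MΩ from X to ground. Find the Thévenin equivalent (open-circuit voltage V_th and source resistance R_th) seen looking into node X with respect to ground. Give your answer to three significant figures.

R1' = 0.653 + 4.77 = 5.423 MΩ (source resistance + R1).
Open-circuit (no load on X): V_th = V_CC · R2/(R1' + R2) = 17.1 × 2.18/(5.423 + 2.18) = 4.903 V.
Zeroing V_CC shorts the top of R1' to ground, so R_th = R1' ‖ R2 = 1.555 MΩ.

V_th ≈ 4.90 V, R_th ≈ 1.55 MΩ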